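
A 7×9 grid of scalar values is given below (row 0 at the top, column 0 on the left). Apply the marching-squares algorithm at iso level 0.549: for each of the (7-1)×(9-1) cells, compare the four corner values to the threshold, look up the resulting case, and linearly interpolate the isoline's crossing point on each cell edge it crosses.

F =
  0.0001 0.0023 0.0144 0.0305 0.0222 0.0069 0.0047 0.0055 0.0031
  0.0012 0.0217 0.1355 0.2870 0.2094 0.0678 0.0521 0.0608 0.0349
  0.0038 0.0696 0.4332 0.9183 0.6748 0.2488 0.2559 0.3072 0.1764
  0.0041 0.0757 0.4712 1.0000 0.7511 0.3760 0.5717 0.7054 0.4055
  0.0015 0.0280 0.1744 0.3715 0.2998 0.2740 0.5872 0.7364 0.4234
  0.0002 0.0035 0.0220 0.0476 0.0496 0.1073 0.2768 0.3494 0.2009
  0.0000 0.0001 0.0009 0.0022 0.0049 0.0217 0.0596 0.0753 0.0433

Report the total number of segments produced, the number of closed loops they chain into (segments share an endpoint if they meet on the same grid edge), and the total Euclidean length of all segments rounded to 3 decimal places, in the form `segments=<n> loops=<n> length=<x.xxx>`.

segments=16 loops=2 length=13.142

cell (1,2): code 0100 → (1.415,3.000)–(2.000,2.239)
cell (1,3): code 1100 → (1.730,4.000)–(1.415,3.000)
cell (1,4): code 1000 → (2.000,4.295)–(1.730,4.000)
cell (2,2): code 0110 → (2.000,2.239)–(3.000,2.147)
cell (2,4): code 1001 → (3.000,4.539)–(2.000,4.295)
cell (2,5): code 0100 → (2.928,6.000)–(3.000,5.884)
cell (2,6): code 1100 → (2.607,7.000)–(2.928,6.000)
cell (2,7): code 1000 → (3.000,7.522)–(2.607,7.000)
cell (3,2): code 0010 → (3.000,2.147)–(3.718,3.000)
cell (3,3): code 0011 → (3.718,3.000)–(3.448,4.000)
cell (3,4): code 0001 → (3.448,4.000)–(3.000,4.539)
cell (3,5): code 0110 → (3.000,5.884)–(4.000,5.878)
cell (3,7): code 1001 → (4.000,7.599)–(3.000,7.522)
cell (4,5): code 0010 → (4.000,5.878)–(4.123,6.000)
cell (4,6): code 0011 → (4.123,6.000)–(4.484,7.000)
cell (4,7): code 0001 → (4.484,7.000)–(4.000,7.599)
total: 16 segments, chained into 2 closed loop(s), length Σ = 13.142173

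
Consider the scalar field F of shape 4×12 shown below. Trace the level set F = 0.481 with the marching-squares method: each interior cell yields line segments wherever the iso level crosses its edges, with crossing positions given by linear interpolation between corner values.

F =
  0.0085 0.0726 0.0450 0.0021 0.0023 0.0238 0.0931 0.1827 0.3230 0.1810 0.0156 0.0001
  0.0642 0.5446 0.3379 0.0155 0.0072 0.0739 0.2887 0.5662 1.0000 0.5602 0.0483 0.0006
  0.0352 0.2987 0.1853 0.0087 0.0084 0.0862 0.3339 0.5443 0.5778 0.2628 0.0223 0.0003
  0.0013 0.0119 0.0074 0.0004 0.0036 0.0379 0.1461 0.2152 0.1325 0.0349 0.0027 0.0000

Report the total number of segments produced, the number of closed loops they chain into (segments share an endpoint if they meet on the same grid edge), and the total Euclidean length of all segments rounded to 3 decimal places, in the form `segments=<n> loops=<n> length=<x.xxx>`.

segments=14 loops=2 length=8.191

cell (0,0): code 0100 → (0.865,1.000)–(1.000,0.868)
cell (0,1): code 1000 → (1.000,1.308)–(0.865,1.000)
cell (0,6): code 0100 → (0.778,7.000)–(1.000,6.693)
cell (0,7): code 1100 → (0.233,8.000)–(0.778,7.000)
cell (0,8): code 1100 → (0.791,9.000)–(0.233,8.000)
cell (0,9): code 1000 → (1.000,9.155)–(0.791,9.000)
cell (1,0): code 0010 → (1.000,0.868)–(1.259,1.000)
cell (1,1): code 0001 → (1.259,1.000)–(1.000,1.308)
cell (1,6): code 0110 → (1.000,6.693)–(2.000,6.699)
cell (1,8): code 1011 → (2.000,8.307)–(1.266,9.000)
cell (1,9): code 0001 → (1.266,9.000)–(1.000,9.155)
cell (2,6): code 0010 → (2.000,6.699)–(2.192,7.000)
cell (2,7): code 0011 → (2.192,7.000)–(2.217,8.000)
cell (2,8): code 0001 → (2.217,8.000)–(2.000,8.307)
total: 14 segments, chained into 2 closed loop(s), length Σ = 8.190705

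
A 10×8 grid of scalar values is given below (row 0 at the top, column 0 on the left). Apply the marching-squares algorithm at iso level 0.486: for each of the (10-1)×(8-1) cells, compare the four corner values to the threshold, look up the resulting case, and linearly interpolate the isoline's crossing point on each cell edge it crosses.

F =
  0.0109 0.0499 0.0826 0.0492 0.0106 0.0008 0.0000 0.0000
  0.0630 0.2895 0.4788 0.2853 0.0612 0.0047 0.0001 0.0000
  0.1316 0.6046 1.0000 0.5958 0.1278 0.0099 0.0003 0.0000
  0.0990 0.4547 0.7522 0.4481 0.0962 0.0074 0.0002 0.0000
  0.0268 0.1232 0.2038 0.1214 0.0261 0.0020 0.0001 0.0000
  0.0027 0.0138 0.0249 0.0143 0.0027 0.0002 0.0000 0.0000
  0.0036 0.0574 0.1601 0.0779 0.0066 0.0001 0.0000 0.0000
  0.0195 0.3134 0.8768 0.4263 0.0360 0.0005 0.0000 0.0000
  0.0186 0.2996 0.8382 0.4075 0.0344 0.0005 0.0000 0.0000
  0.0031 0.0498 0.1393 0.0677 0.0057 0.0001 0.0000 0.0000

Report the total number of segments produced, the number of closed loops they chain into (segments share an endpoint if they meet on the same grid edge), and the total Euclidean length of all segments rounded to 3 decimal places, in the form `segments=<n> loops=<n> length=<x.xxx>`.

cell (1,0): code 0100 → (1.624,1.000)–(2.000,0.749)
cell (1,1): code 1100 → (1.014,2.000)–(1.624,1.000)
cell (1,2): code 1100 → (1.646,3.000)–(1.014,2.000)
cell (1,3): code 1000 → (2.000,3.235)–(1.646,3.000)
cell (2,0): code 0010 → (2.000,0.749)–(2.791,1.000)
cell (2,1): code 0111 → (2.791,1.000)–(3.000,1.105)
cell (2,2): code 1011 → (3.000,2.875)–(2.743,3.000)
cell (2,3): code 0001 → (2.743,3.000)–(2.000,3.235)
cell (3,1): code 0010 → (3.000,1.105)–(3.485,2.000)
cell (3,2): code 0001 → (3.485,2.000)–(3.000,2.875)
cell (6,1): code 0100 → (6.455,2.000)–(7.000,1.306)
cell (6,2): code 1000 → (7.000,2.867)–(6.455,2.000)
cell (7,1): code 0110 → (7.000,1.306)–(8.000,1.346)
cell (7,2): code 1001 → (8.000,2.818)–(7.000,2.867)
cell (8,1): code 0010 → (8.000,1.346)–(8.504,2.000)
cell (8,2): code 0001 → (8.504,2.000)–(8.000,2.818)
total: 16 segments, chained into 2 closed loop(s), length Σ = 13.073757

segments=16 loops=2 length=13.074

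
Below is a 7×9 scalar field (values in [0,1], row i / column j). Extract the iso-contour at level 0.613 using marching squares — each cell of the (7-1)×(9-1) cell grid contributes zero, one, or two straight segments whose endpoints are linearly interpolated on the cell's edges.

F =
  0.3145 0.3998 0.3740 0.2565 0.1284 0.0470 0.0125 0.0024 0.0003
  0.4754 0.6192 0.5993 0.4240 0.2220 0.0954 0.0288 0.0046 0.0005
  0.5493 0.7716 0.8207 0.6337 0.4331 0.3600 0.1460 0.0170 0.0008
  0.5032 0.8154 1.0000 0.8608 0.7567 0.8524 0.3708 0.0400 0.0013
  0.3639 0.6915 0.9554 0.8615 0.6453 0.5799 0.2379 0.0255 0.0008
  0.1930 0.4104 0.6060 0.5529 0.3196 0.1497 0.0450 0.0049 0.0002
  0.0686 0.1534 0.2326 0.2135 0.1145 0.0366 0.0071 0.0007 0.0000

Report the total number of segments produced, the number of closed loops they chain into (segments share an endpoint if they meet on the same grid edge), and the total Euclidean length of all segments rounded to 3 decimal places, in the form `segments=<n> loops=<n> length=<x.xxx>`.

segments=18 loops=1 length=14.404

cell (0,0): code 0100 → (0.972,1.000)–(1.000,0.957)
cell (0,1): code 1000 → (1.000,1.312)–(0.972,1.000)
cell (1,0): code 0110 → (1.000,0.957)–(2.000,0.287)
cell (1,1): code 1101 → (1.062,2.000)–(1.000,1.312)
cell (1,2): code 1100 → (1.901,3.000)–(1.062,2.000)
cell (1,3): code 1000 → (2.000,3.103)–(1.901,3.000)
cell (2,0): code 0110 → (2.000,0.287)–(3.000,0.352)
cell (2,3): code 1101 → (2.556,4.000)–(2.000,3.103)
cell (2,4): code 1100 → (2.514,5.000)–(2.556,4.000)
cell (2,5): code 1000 → (3.000,5.497)–(2.514,5.000)
cell (3,0): code 0110 → (3.000,0.352)–(4.000,0.760)
cell (3,4): code 1011 → (4.000,4.494)–(3.879,5.000)
cell (3,5): code 0001 → (3.879,5.000)–(3.000,5.497)
cell (4,0): code 0010 → (4.000,0.760)–(4.279,1.000)
cell (4,1): code 0011 → (4.279,1.000)–(4.980,2.000)
cell (4,2): code 0011 → (4.980,2.000)–(4.805,3.000)
cell (4,3): code 0011 → (4.805,3.000)–(4.099,4.000)
cell (4,4): code 0001 → (4.099,4.000)–(4.000,4.494)
total: 18 segments, chained into 1 closed loop(s), length Σ = 14.403649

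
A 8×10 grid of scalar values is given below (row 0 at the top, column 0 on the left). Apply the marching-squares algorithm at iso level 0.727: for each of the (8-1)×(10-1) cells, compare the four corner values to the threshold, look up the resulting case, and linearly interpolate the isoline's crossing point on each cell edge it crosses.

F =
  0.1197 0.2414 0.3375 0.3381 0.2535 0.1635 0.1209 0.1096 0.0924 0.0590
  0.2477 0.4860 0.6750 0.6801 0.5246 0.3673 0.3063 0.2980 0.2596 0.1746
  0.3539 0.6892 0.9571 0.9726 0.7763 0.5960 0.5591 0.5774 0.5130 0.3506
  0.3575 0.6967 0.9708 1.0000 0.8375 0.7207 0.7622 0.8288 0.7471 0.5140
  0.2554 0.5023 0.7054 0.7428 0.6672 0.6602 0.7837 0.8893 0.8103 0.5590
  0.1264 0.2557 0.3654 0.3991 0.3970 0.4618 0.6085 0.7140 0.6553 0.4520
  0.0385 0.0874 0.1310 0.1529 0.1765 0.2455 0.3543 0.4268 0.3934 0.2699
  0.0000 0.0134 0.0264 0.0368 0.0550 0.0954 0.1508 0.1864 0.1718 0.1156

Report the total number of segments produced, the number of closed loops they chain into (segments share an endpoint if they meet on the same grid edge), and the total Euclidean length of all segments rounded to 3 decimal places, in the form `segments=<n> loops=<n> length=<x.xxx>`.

cell (1,1): code 0100 → (1.184,2.000)–(2.000,1.141)
cell (1,2): code 1100 → (1.160,3.000)–(1.184,2.000)
cell (1,3): code 1100 → (1.804,4.000)–(1.160,3.000)
cell (1,4): code 1000 → (2.000,4.273)–(1.804,4.000)
cell (2,1): code 0110 → (2.000,1.141)–(3.000,1.111)
cell (2,4): code 1001 → (3.000,4.946)–(2.000,4.273)
cell (2,5): code 0100 → (2.827,6.000)–(3.000,5.152)
cell (2,6): code 1100 → (2.595,7.000)–(2.827,6.000)
cell (2,7): code 1100 → (2.914,8.000)–(2.595,7.000)
cell (2,8): code 1000 → (3.000,8.086)–(2.914,8.000)
cell (3,1): code 0010 → (3.000,1.111)–(3.919,2.000)
cell (3,2): code 0111 → (3.919,2.000)–(4.000,2.578)
cell (3,3): code 1011 → (4.000,3.209)–(3.649,4.000)
cell (3,4): code 0001 → (3.649,4.000)–(3.000,4.946)
cell (3,5): code 0110 → (3.000,5.152)–(4.000,5.541)
cell (3,8): code 1001 → (4.000,8.331)–(3.000,8.086)
cell (4,2): code 0010 → (4.000,2.578)–(4.046,3.000)
cell (4,3): code 0001 → (4.046,3.000)–(4.000,3.209)
cell (4,5): code 0010 → (4.000,5.541)–(4.324,6.000)
cell (4,6): code 0011 → (4.324,6.000)–(4.926,7.000)
cell (4,7): code 0011 → (4.926,7.000)–(4.537,8.000)
cell (4,8): code 0001 → (4.537,8.000)–(4.000,8.331)
total: 22 segments, chained into 2 closed loop(s), length Σ = 19.029026

segments=22 loops=2 length=19.029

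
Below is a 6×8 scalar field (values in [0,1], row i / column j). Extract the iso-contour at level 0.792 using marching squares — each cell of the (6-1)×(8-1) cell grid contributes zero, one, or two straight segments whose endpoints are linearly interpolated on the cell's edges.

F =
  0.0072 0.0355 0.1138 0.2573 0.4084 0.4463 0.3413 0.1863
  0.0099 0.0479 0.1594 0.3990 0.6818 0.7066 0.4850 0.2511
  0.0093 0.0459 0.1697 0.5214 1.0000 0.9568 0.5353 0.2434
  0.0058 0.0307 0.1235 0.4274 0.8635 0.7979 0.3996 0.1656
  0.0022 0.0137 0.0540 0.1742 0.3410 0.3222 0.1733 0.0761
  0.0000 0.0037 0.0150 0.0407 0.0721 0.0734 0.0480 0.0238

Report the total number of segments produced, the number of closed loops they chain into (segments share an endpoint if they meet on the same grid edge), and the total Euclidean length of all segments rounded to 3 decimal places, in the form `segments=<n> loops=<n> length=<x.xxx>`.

cell (1,3): code 0100 → (1.346,4.000)–(2.000,3.565)
cell (1,4): code 1100 → (1.341,5.000)–(1.346,4.000)
cell (1,5): code 1000 → (2.000,5.391)–(1.341,5.000)
cell (2,3): code 0110 → (2.000,3.565)–(3.000,3.836)
cell (2,5): code 1001 → (3.000,5.015)–(2.000,5.391)
cell (3,3): code 0010 → (3.000,3.836)–(3.137,4.000)
cell (3,4): code 0011 → (3.137,4.000)–(3.012,5.000)
cell (3,5): code 0001 → (3.012,5.000)–(3.000,5.015)
total: 8 segments, chained into 1 closed loop(s), length Σ = 5.895934

segments=8 loops=1 length=5.896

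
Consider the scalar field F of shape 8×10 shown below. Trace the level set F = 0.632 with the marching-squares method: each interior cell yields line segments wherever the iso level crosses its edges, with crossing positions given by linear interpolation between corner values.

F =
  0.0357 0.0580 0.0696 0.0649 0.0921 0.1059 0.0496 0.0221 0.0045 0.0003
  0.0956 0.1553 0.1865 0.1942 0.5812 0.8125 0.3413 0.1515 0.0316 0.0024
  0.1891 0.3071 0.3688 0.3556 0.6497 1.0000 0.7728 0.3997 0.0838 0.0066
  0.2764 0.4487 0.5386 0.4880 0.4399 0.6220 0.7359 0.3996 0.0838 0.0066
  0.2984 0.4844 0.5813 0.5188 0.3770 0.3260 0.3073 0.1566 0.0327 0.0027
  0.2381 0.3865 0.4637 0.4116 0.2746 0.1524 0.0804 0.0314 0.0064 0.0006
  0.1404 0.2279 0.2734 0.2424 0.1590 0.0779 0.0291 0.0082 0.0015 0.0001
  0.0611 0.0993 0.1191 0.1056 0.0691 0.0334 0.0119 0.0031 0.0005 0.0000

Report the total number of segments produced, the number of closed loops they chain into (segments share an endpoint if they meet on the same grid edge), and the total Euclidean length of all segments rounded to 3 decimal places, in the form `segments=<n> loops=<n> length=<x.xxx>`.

cell (0,4): code 0100 → (0.745,5.000)–(1.000,4.220)
cell (0,5): code 1000 → (1.000,5.383)–(0.745,5.000)
cell (1,3): code 0100 → (1.742,4.000)–(2.000,3.940)
cell (1,4): code 1110 → (1.000,4.220)–(1.742,4.000)
cell (1,5): code 1101 → (1.674,6.000)–(1.000,5.383)
cell (1,6): code 1000 → (2.000,6.377)–(1.674,6.000)
cell (2,3): code 0010 → (2.000,3.940)–(2.084,4.000)
cell (2,4): code 0011 → (2.084,4.000)–(2.974,5.000)
cell (2,5): code 0111 → (2.974,5.000)–(3.000,5.088)
cell (2,6): code 1001 → (3.000,6.309)–(2.000,6.377)
cell (3,5): code 0010 → (3.000,5.088)–(3.242,6.000)
cell (3,6): code 0001 → (3.242,6.000)–(3.000,6.309)
total: 12 segments, chained into 1 closed loop(s), length Σ = 7.605066

segments=12 loops=1 length=7.605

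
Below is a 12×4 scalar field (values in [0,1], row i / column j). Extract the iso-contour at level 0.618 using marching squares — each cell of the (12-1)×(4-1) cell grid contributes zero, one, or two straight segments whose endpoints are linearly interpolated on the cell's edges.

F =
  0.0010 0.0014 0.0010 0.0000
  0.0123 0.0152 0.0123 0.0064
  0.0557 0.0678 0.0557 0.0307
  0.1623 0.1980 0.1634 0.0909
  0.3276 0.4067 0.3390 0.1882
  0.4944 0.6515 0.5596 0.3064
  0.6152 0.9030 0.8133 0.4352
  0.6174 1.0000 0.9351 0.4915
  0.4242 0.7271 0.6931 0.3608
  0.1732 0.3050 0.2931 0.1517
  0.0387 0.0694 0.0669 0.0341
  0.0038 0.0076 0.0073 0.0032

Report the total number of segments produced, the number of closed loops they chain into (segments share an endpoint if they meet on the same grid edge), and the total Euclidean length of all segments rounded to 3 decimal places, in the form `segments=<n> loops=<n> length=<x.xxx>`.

segments=12 loops=1 length=9.571

cell (4,0): code 0100 → (4.863,1.000)–(5.000,0.787)
cell (4,1): code 1000 → (5.000,1.365)–(4.863,1.000)
cell (5,0): code 0110 → (5.000,0.787)–(6.000,0.010)
cell (5,1): code 1101 → (5.230,2.000)–(5.000,1.365)
cell (5,2): code 1000 → (6.000,2.517)–(5.230,2.000)
cell (6,0): code 0110 → (6.000,0.010)–(7.000,0.002)
cell (6,2): code 1001 → (7.000,2.715)–(6.000,2.517)
cell (7,0): code 0110 → (7.000,0.002)–(8.000,0.640)
cell (7,2): code 1001 → (8.000,2.226)–(7.000,2.715)
cell (8,0): code 0010 → (8.000,0.640)–(8.258,1.000)
cell (8,1): code 0011 → (8.258,1.000)–(8.188,2.000)
cell (8,2): code 0001 → (8.188,2.000)–(8.000,2.226)
total: 12 segments, chained into 1 closed loop(s), length Σ = 9.570617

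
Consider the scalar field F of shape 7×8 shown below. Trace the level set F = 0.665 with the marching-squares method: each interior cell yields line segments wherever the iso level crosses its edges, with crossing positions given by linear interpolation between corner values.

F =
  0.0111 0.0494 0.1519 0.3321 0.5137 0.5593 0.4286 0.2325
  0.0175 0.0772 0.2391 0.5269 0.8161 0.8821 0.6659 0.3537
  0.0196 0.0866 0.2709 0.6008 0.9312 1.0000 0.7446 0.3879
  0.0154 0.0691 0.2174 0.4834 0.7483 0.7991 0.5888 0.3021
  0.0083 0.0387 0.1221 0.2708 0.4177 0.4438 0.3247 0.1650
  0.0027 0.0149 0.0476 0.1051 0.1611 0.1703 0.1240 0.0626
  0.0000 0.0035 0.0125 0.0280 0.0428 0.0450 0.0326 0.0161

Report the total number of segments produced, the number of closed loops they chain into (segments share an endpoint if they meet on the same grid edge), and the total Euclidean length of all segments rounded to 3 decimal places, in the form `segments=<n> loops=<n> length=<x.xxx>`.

cell (0,3): code 0100 → (0.500,4.000)–(1.000,3.478)
cell (0,4): code 1100 → (0.327,5.000)–(0.500,4.000)
cell (0,5): code 1100 → (0.996,6.000)–(0.327,5.000)
cell (0,6): code 1000 → (1.000,6.003)–(0.996,6.000)
cell (1,3): code 0110 → (1.000,3.478)–(2.000,3.194)
cell (1,6): code 1001 → (2.000,6.223)–(1.000,6.003)
cell (2,3): code 0110 → (2.000,3.194)–(3.000,3.686)
cell (2,5): code 1011 → (3.000,5.638)–(2.511,6.000)
cell (2,6): code 0001 → (2.511,6.000)–(2.000,6.223)
cell (3,3): code 0010 → (3.000,3.686)–(3.252,4.000)
cell (3,4): code 0011 → (3.252,4.000)–(3.377,5.000)
cell (3,5): code 0001 → (3.377,5.000)–(3.000,5.638)
total: 12 segments, chained into 1 closed loop(s), length Σ = 9.440987

segments=12 loops=1 length=9.441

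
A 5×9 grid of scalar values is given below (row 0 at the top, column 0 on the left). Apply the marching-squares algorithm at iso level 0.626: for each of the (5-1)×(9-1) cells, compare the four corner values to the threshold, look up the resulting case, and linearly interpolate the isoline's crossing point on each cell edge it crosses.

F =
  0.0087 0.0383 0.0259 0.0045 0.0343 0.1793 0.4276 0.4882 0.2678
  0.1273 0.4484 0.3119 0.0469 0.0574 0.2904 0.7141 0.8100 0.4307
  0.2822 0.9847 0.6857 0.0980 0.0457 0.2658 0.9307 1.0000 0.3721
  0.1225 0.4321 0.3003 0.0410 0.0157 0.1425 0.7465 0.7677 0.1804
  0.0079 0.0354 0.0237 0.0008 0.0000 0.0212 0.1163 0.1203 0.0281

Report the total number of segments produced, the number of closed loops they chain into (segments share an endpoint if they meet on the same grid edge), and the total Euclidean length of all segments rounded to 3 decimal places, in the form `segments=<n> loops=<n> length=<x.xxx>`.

cell (0,5): code 0100 → (0.692,6.000)–(1.000,5.792)
cell (0,6): code 1100 → (0.428,7.000)–(0.692,6.000)
cell (0,7): code 1000 → (1.000,7.485)–(0.428,7.000)
cell (1,0): code 0100 → (1.331,1.000)–(2.000,0.489)
cell (1,1): code 1100 → (1.840,2.000)–(1.331,1.000)
cell (1,2): code 1000 → (2.000,2.102)–(1.840,2.000)
cell (1,5): code 0110 → (1.000,5.792)–(2.000,5.542)
cell (1,7): code 1001 → (2.000,7.596)–(1.000,7.485)
cell (2,0): code 0010 → (2.000,0.489)–(2.649,1.000)
cell (2,1): code 0011 → (2.649,1.000)–(2.155,2.000)
cell (2,2): code 0001 → (2.155,2.000)–(2.000,2.102)
cell (2,5): code 0110 → (2.000,5.542)–(3.000,5.800)
cell (2,7): code 1001 → (3.000,7.241)–(2.000,7.596)
cell (3,5): code 0010 → (3.000,5.800)–(3.191,6.000)
cell (3,6): code 0011 → (3.191,6.000)–(3.219,7.000)
cell (3,7): code 0001 → (3.219,7.000)–(3.000,7.241)
total: 16 segments, chained into 2 closed loop(s), length Σ = 12.168138

segments=16 loops=2 length=12.168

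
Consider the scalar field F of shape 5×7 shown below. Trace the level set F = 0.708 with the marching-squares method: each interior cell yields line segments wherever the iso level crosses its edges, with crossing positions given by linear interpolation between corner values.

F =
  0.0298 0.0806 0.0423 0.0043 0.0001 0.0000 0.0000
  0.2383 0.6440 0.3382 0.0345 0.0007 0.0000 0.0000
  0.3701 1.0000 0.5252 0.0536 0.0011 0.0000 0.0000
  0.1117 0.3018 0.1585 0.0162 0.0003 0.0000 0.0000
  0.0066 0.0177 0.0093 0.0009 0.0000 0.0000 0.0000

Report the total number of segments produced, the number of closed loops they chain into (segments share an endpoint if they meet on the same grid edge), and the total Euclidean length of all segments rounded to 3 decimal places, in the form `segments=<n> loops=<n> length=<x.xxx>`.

segments=4 loops=1 length=3.335

cell (1,0): code 0100 → (1.180,1.000)–(2.000,0.536)
cell (1,1): code 1000 → (2.000,1.615)–(1.180,1.000)
cell (2,0): code 0010 → (2.000,0.536)–(2.418,1.000)
cell (2,1): code 0001 → (2.418,1.000)–(2.000,1.615)
total: 4 segments, chained into 1 closed loop(s), length Σ = 3.335399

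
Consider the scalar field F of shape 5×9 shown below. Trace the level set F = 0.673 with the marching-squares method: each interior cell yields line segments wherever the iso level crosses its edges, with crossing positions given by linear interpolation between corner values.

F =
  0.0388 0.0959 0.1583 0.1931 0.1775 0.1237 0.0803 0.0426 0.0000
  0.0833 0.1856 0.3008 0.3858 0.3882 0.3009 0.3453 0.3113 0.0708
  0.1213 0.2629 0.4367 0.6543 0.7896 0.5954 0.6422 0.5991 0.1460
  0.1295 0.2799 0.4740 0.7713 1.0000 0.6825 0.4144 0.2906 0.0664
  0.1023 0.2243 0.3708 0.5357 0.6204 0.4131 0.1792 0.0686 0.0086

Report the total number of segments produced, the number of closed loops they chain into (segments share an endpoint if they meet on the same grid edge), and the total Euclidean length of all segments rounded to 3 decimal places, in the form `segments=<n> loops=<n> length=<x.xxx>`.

cell (1,3): code 0100 → (1.710,4.000)–(2.000,3.138)
cell (1,4): code 1000 → (2.000,4.600)–(1.710,4.000)
cell (2,2): code 0100 → (2.160,3.000)–(3.000,2.669)
cell (2,3): code 1110 → (2.000,3.138)–(2.160,3.000)
cell (2,4): code 1101 → (2.891,5.000)–(2.000,4.600)
cell (2,5): code 1000 → (3.000,5.035)–(2.891,5.000)
cell (3,2): code 0010 → (3.000,2.669)–(3.417,3.000)
cell (3,3): code 0011 → (3.417,3.000)–(3.861,4.000)
cell (3,4): code 0011 → (3.861,4.000)–(3.035,5.000)
cell (3,5): code 0001 → (3.035,5.000)–(3.000,5.035)
total: 10 segments, chained into 1 closed loop(s), length Σ = 6.755430

segments=10 loops=1 length=6.755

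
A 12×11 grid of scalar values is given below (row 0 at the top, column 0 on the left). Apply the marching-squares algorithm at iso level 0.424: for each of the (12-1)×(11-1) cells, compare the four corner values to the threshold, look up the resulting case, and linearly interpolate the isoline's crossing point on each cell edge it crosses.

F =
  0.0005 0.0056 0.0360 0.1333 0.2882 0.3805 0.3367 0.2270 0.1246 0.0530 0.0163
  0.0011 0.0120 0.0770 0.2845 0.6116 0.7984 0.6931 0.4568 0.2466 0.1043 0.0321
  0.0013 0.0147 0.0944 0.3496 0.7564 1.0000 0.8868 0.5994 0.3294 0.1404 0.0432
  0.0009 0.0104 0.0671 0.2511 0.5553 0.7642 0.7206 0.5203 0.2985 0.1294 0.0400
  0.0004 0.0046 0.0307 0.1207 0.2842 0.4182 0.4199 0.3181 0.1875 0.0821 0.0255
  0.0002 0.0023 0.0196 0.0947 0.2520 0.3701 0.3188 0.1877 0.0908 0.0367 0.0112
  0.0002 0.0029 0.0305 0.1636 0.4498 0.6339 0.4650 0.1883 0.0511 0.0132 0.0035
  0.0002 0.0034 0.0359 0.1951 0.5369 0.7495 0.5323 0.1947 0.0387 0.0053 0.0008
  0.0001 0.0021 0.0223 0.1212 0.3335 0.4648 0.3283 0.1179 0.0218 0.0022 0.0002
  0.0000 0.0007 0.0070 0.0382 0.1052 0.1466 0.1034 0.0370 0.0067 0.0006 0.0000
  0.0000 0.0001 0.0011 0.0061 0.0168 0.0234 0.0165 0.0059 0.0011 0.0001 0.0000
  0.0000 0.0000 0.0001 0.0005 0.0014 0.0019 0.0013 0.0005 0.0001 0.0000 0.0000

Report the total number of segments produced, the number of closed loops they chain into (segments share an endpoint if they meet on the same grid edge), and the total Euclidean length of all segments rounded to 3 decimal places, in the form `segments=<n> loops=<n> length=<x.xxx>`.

cell (0,3): code 0100 → (0.420,4.000)–(1.000,3.426)
cell (0,4): code 1100 → (0.104,5.000)–(0.420,4.000)
cell (0,5): code 1100 → (0.245,6.000)–(0.104,5.000)
cell (0,6): code 1100 → (0.857,7.000)–(0.245,6.000)
cell (0,7): code 1000 → (1.000,7.156)–(0.857,7.000)
cell (1,3): code 0110 → (1.000,3.426)–(2.000,3.183)
cell (1,7): code 1001 → (2.000,7.650)–(1.000,7.156)
cell (2,3): code 0110 → (2.000,3.183)–(3.000,3.568)
cell (2,7): code 1001 → (3.000,7.434)–(2.000,7.650)
cell (3,3): code 0010 → (3.000,3.568)–(3.484,4.000)
cell (3,4): code 0011 → (3.484,4.000)–(3.983,5.000)
cell (3,5): code 0011 → (3.983,5.000)–(3.986,6.000)
cell (3,6): code 0011 → (3.986,6.000)–(3.476,7.000)
cell (3,7): code 0001 → (3.476,7.000)–(3.000,7.434)
cell (5,3): code 0100 → (5.870,4.000)–(6.000,3.910)
cell (5,4): code 1100 → (5.204,5.000)–(5.870,4.000)
cell (5,5): code 1100 → (5.720,6.000)–(5.204,5.000)
cell (5,6): code 1000 → (6.000,6.148)–(5.720,6.000)
cell (6,3): code 0110 → (6.000,3.910)–(7.000,3.670)
cell (6,6): code 1001 → (7.000,6.321)–(6.000,6.148)
cell (7,3): code 0010 → (7.000,3.670)–(7.555,4.000)
cell (7,4): code 0111 → (7.555,4.000)–(8.000,4.689)
cell (7,5): code 1011 → (8.000,5.299)–(7.531,6.000)
cell (7,6): code 0001 → (7.531,6.000)–(7.000,6.321)
cell (8,4): code 0010 → (8.000,4.689)–(8.128,5.000)
cell (8,5): code 0001 → (8.128,5.000)–(8.000,5.299)
total: 26 segments, chained into 2 closed loop(s), length Σ = 21.467293

segments=26 loops=2 length=21.467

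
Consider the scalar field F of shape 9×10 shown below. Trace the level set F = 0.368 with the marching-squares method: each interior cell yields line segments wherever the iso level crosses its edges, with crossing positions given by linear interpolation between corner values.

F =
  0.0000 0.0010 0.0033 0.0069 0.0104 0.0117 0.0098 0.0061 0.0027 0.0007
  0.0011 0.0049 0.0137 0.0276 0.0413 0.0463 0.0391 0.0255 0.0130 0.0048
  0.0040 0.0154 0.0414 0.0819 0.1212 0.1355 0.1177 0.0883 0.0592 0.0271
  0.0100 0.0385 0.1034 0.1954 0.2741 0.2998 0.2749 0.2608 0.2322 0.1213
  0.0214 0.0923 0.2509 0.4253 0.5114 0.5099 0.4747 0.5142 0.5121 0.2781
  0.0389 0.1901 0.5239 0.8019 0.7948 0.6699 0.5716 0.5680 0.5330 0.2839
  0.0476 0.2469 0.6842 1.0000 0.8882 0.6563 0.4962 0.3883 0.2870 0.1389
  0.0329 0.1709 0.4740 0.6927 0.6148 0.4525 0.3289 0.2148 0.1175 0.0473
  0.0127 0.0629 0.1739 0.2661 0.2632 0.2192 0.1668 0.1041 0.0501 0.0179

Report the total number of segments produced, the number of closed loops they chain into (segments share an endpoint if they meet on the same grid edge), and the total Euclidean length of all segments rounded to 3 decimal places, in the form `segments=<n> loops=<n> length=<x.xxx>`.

segments=22 loops=1 length=18.960

cell (3,2): code 0100 → (3.751,3.000)–(4.000,2.671)
cell (3,3): code 1100 → (3.396,4.000)–(3.751,3.000)
cell (3,4): code 1100 → (3.325,5.000)–(3.396,4.000)
cell (3,5): code 1100 → (3.466,6.000)–(3.325,5.000)
cell (3,6): code 1100 → (3.423,7.000)–(3.466,6.000)
cell (3,7): code 1100 → (3.485,8.000)–(3.423,7.000)
cell (3,8): code 1000 → (4.000,8.616)–(3.485,8.000)
cell (4,1): code 0100 → (4.429,2.000)–(5.000,1.533)
cell (4,2): code 1110 → (4.000,2.671)–(4.429,2.000)
cell (4,8): code 1001 → (5.000,8.662)–(4.000,8.616)
cell (5,1): code 0110 → (5.000,1.533)–(6.000,1.277)
cell (5,7): code 1011 → (6.000,7.200)–(5.671,8.000)
cell (5,8): code 0001 → (5.671,8.000)–(5.000,8.662)
cell (6,1): code 0110 → (6.000,1.277)–(7.000,1.650)
cell (6,5): code 1011 → (7.000,5.684)–(6.766,6.000)
cell (6,6): code 0011 → (6.766,6.000)–(6.117,7.000)
cell (6,7): code 0001 → (6.117,7.000)–(6.000,7.200)
cell (7,1): code 0010 → (7.000,1.650)–(7.353,2.000)
cell (7,2): code 0011 → (7.353,2.000)–(7.761,3.000)
cell (7,3): code 0011 → (7.761,3.000)–(7.702,4.000)
cell (7,4): code 0011 → (7.702,4.000)–(7.362,5.000)
cell (7,5): code 0001 → (7.362,5.000)–(7.000,5.684)
total: 22 segments, chained into 1 closed loop(s), length Σ = 18.960483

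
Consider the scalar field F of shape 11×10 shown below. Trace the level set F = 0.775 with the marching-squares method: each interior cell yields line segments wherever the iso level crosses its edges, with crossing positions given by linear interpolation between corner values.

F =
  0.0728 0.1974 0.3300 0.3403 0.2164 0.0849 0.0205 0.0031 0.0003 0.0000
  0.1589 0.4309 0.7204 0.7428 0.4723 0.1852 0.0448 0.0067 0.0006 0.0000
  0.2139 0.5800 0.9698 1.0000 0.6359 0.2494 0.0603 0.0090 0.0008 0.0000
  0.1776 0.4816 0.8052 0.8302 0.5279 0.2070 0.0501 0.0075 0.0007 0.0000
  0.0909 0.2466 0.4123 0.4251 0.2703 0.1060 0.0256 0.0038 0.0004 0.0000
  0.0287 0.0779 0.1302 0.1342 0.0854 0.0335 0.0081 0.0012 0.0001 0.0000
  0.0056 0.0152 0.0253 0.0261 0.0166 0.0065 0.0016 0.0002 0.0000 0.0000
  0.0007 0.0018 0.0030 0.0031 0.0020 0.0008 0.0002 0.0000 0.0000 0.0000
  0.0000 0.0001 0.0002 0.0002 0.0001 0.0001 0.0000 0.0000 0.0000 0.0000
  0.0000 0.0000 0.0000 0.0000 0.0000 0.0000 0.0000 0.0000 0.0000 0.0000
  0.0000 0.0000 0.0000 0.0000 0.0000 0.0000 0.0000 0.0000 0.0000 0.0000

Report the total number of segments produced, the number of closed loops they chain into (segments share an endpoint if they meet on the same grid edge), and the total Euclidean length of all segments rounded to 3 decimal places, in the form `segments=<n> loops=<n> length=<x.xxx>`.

segments=8 loops=1 length=6.523

cell (1,1): code 0100 → (1.219,2.000)–(2.000,1.500)
cell (1,2): code 1100 → (1.125,3.000)–(1.219,2.000)
cell (1,3): code 1000 → (2.000,3.618)–(1.125,3.000)
cell (2,1): code 0110 → (2.000,1.500)–(3.000,1.907)
cell (2,3): code 1001 → (3.000,3.183)–(2.000,3.618)
cell (3,1): code 0010 → (3.000,1.907)–(3.077,2.000)
cell (3,2): code 0011 → (3.077,2.000)–(3.136,3.000)
cell (3,3): code 0001 → (3.136,3.000)–(3.000,3.183)
total: 8 segments, chained into 1 closed loop(s), length Σ = 6.523303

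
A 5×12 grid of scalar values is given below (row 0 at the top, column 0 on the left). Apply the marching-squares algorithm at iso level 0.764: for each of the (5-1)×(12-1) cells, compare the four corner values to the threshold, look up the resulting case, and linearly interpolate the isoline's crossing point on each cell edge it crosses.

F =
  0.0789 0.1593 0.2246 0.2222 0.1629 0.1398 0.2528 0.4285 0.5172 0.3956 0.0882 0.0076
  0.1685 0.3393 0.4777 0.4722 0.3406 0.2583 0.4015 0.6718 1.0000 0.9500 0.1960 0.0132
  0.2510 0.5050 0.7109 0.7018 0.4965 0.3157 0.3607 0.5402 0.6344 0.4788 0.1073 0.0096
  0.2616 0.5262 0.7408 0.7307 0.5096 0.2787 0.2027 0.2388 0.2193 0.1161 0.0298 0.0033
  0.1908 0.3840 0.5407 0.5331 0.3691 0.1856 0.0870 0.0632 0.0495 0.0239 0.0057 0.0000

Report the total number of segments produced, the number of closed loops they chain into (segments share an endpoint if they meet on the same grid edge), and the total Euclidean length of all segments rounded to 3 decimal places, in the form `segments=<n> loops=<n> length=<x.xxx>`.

cell (0,7): code 0100 → (0.511,8.000)–(1.000,7.281)
cell (0,8): code 1100 → (0.665,9.000)–(0.511,8.000)
cell (0,9): code 1000 → (1.000,9.247)–(0.665,9.000)
cell (1,7): code 0010 → (1.000,7.281)–(1.646,8.000)
cell (1,8): code 0011 → (1.646,8.000)–(1.395,9.000)
cell (1,9): code 0001 → (1.395,9.000)–(1.000,9.247)
total: 6 segments, chained into 1 closed loop(s), length Σ = 4.760353

segments=6 loops=1 length=4.760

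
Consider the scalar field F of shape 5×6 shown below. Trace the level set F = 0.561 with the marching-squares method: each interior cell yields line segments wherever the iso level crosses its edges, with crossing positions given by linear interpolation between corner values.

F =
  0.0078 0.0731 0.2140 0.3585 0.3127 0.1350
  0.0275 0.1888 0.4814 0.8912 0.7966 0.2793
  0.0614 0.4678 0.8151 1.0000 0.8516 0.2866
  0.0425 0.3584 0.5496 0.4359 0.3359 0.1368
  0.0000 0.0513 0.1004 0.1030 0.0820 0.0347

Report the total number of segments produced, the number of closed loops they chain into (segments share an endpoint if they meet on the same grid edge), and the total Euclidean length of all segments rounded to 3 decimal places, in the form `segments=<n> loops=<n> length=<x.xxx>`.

segments=10 loops=1 length=9.064

cell (0,2): code 0100 → (0.380,3.000)–(1.000,2.194)
cell (0,3): code 1100 → (0.513,4.000)–(0.380,3.000)
cell (0,4): code 1000 → (1.000,4.455)–(0.513,4.000)
cell (1,1): code 0100 → (1.239,2.000)–(2.000,1.268)
cell (1,2): code 1110 → (1.000,2.194)–(1.239,2.000)
cell (1,4): code 1001 → (2.000,4.514)–(1.000,4.455)
cell (2,1): code 0010 → (2.000,1.268)–(2.957,2.000)
cell (2,2): code 0011 → (2.957,2.000)–(2.778,3.000)
cell (2,3): code 0011 → (2.778,3.000)–(2.564,4.000)
cell (2,4): code 0001 → (2.564,4.000)–(2.000,4.514)
total: 10 segments, chained into 1 closed loop(s), length Σ = 9.063730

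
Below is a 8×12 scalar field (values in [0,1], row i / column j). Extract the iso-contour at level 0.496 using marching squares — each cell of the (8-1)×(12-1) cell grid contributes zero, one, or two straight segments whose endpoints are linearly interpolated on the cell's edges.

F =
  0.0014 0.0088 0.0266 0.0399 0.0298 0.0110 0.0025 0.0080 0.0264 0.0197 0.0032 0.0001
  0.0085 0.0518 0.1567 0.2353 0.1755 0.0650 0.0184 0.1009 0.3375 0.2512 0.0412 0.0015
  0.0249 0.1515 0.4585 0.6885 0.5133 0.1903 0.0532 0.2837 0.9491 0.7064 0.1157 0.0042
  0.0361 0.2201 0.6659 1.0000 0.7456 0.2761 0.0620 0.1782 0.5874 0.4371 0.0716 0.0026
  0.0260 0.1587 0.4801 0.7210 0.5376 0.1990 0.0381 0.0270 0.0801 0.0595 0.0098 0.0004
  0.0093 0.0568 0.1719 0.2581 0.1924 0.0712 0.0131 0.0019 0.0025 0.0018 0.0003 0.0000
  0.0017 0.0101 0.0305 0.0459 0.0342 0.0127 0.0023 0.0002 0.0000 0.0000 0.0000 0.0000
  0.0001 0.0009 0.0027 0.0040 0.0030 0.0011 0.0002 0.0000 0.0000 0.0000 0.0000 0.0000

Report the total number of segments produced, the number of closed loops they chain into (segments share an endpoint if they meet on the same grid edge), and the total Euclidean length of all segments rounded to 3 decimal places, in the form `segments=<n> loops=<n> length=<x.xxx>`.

cell (1,2): code 0100 → (1.575,3.000)–(2.000,2.163)
cell (1,3): code 1100 → (1.949,4.000)–(1.575,3.000)
cell (1,4): code 1000 → (2.000,4.054)–(1.949,4.000)
cell (1,7): code 0100 → (1.259,8.000)–(2.000,7.319)
cell (1,8): code 1100 → (1.538,9.000)–(1.259,8.000)
cell (1,9): code 1000 → (2.000,9.356)–(1.538,9.000)
cell (2,1): code 0100 → (2.181,2.000)–(3.000,1.619)
cell (2,2): code 1110 → (2.000,2.163)–(2.181,2.000)
cell (2,4): code 1001 → (3.000,4.532)–(2.000,4.054)
cell (2,7): code 0110 → (2.000,7.319)–(3.000,7.777)
cell (2,8): code 1011 → (3.000,8.608)–(2.781,9.000)
cell (2,9): code 0001 → (2.781,9.000)–(2.000,9.356)
cell (3,1): code 0010 → (3.000,1.619)–(3.914,2.000)
cell (3,2): code 0111 → (3.914,2.000)–(4.000,2.066)
cell (3,4): code 1001 → (4.000,4.123)–(3.000,4.532)
cell (3,7): code 0010 → (3.000,7.777)–(3.180,8.000)
cell (3,8): code 0001 → (3.180,8.000)–(3.000,8.608)
cell (4,2): code 0010 → (4.000,2.066)–(4.486,3.000)
cell (4,3): code 0011 → (4.486,3.000)–(4.121,4.000)
cell (4,4): code 0001 → (4.121,4.000)–(4.000,4.123)
total: 20 segments, chained into 2 closed loop(s), length Σ = 14.760557

segments=20 loops=2 length=14.761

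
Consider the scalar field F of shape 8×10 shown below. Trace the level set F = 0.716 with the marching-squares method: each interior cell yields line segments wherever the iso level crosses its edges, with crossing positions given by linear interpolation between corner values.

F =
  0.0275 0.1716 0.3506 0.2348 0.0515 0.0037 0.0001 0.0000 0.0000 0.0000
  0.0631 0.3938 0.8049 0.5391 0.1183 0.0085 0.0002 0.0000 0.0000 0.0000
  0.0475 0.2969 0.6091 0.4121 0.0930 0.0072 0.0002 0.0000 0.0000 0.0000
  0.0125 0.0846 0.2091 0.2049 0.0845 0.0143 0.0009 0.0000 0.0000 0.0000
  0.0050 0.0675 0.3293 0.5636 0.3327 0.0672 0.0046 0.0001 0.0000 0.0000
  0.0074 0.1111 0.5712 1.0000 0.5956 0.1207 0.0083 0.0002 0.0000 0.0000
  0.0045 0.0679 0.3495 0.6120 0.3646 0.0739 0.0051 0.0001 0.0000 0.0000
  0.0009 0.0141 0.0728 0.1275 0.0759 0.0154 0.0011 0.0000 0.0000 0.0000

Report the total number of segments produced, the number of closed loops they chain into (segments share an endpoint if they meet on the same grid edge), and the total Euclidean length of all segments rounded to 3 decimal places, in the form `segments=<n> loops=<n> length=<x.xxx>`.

cell (0,1): code 0100 → (0.804,2.000)–(1.000,1.784)
cell (0,2): code 1000 → (1.000,2.334)–(0.804,2.000)
cell (1,1): code 0010 → (1.000,1.784)–(1.454,2.000)
cell (1,2): code 0001 → (1.454,2.000)–(1.000,2.334)
cell (4,2): code 0100 → (4.349,3.000)–(5.000,2.338)
cell (4,3): code 1000 → (5.000,3.702)–(4.349,3.000)
cell (5,2): code 0010 → (5.000,2.338)–(5.732,3.000)
cell (5,3): code 0001 → (5.732,3.000)–(5.000,3.702)
total: 8 segments, chained into 2 closed loop(s), length Σ = 5.633456

segments=8 loops=2 length=5.633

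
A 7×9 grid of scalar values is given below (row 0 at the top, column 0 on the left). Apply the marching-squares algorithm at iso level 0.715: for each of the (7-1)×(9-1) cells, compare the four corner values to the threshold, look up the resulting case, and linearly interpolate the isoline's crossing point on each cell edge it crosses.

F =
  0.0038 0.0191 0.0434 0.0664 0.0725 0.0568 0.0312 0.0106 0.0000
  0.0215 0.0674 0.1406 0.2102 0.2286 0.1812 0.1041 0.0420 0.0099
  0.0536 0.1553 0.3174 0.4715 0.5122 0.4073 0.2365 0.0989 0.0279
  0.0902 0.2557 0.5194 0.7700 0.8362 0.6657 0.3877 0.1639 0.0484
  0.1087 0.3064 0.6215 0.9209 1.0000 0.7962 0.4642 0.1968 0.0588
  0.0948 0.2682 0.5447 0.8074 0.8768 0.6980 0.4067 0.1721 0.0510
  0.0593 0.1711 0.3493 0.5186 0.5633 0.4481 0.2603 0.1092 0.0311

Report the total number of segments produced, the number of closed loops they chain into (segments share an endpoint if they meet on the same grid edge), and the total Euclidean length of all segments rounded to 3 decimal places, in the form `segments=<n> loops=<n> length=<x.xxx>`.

cell (2,2): code 0100 → (2.816,3.000)–(3.000,2.781)
cell (2,3): code 1100 → (2.626,4.000)–(2.816,3.000)
cell (2,4): code 1000 → (3.000,4.711)–(2.626,4.000)
cell (3,2): code 0110 → (3.000,2.781)–(4.000,2.312)
cell (3,4): code 1101 → (3.378,5.000)–(3.000,4.711)
cell (3,5): code 1000 → (4.000,5.245)–(3.378,5.000)
cell (4,2): code 0110 → (4.000,2.312)–(5.000,2.648)
cell (4,4): code 1011 → (5.000,4.905)–(4.827,5.000)
cell (4,5): code 0001 → (4.827,5.000)–(4.000,5.245)
cell (5,2): code 0010 → (5.000,2.648)–(5.320,3.000)
cell (5,3): code 0011 → (5.320,3.000)–(5.516,4.000)
cell (5,4): code 0001 → (5.516,4.000)–(5.000,4.905)
total: 12 segments, chained into 1 closed loop(s), length Σ = 9.007207

segments=12 loops=1 length=9.007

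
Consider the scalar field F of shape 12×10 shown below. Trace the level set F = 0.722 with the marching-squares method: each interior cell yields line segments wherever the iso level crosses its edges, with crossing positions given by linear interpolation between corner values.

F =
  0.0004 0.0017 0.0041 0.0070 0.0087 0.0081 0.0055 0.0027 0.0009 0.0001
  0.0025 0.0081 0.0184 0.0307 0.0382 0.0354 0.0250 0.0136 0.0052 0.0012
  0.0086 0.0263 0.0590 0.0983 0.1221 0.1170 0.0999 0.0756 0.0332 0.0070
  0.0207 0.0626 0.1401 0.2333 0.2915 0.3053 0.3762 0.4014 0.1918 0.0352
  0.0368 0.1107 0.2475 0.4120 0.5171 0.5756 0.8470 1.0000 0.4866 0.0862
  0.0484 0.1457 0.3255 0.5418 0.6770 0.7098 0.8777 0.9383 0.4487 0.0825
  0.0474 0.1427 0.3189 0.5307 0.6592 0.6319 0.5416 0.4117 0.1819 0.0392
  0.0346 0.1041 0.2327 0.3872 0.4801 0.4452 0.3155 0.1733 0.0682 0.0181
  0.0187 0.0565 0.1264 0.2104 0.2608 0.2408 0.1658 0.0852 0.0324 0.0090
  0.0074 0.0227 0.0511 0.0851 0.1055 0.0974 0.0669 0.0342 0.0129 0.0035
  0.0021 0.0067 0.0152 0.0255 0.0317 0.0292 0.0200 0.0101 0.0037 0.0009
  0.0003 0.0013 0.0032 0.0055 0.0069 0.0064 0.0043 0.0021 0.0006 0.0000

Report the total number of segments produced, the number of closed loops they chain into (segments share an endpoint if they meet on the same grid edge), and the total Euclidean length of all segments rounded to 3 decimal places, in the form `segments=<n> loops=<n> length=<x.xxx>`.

cell (3,5): code 0100 → (3.734,6.000)–(4.000,5.539)
cell (3,6): code 1100 → (3.536,7.000)–(3.734,6.000)
cell (3,7): code 1000 → (4.000,7.541)–(3.536,7.000)
cell (4,5): code 0110 → (4.000,5.539)–(5.000,5.073)
cell (4,7): code 1001 → (5.000,7.442)–(4.000,7.541)
cell (5,5): code 0010 → (5.000,5.073)–(5.463,6.000)
cell (5,6): code 0011 → (5.463,6.000)–(5.411,7.000)
cell (5,7): code 0001 → (5.411,7.000)–(5.000,7.442)
total: 8 segments, chained into 1 closed loop(s), length Σ = 7.014330

segments=8 loops=1 length=7.014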